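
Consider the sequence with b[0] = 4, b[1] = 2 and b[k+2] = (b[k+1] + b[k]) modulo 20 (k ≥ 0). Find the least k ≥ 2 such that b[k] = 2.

5

Listing terms: b[0] = 4, b[1] = 2, b[2] = 6, b[3] = 8, b[4] = 14, b[5] = 2, b[6] = 16, b[7] = 18, b[8] = 14, b[9] = 12, b[10] = 6, b[11] = 18, b[12] = 4, b[13] = 2.
Since (b[12], b[13]) = (b[0], b[1]) = (4, 2) (two consecutive terms determine the rest), the sequence is periodic with period 12.
The value 2 first appears (with k ≥ 2) at b[5].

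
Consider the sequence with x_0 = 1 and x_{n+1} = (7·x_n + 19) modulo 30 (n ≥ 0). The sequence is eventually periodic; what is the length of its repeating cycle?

We have x_0 = 1, x_1 = 26, x_2 = 21, x_3 = 16, x_4 = 11, x_5 = 6, x_6 = 1.
Since x_6 = x_0 = 1, the sequence is periodic with period 6.

6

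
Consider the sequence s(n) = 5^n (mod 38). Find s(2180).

Computing terms: s(1) = 5, s(2) = 25, s(3) = 11, s(4) = 17, s(5) = 9, s(6) = 7, s(7) = 35, s(8) = 23, s(9) = 1, s(10) = 5.
Since s(10) = s(1) = 5, the sequence is periodic with period 9.
So s(2180) = s(1 + ((2180-1) mod 9)) = s(2) = 25.

25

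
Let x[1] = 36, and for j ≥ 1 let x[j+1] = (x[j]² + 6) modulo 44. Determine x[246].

x[1] = 36; x[2] = 26; x[3] = 22; x[4] = 6; x[5] = 42; x[6] = 10; x[7] = 18; x[8] = 22.
Since x[8] = x[3] = 22, the sequence is eventually periodic: after a pre-period of length 2 it cycles with period 5.
For j ≥ 3, x[j] depends only on (j - 3) mod 5. (246 - 3) mod 5 = 3, so x[246] = x[6] = 10.

10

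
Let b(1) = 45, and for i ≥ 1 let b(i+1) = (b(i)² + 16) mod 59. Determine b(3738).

44

We have b(1) = 45,  b(2) = 35,  b(3) = 2,  b(4) = 20,  b(5) = 3,  b(6) = 25,  b(7) = 51,  b(8) = 21,  b(9) = 44,  b(10) = 5,  b(11) = 41,  b(12) = 45.
The sequence repeats with period 11.
So b(3738) = b(1 + ((3738-1) mod 11)) = b(9) = 44.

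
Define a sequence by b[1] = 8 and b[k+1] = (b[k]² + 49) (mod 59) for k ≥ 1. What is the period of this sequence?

Listing terms: b[1] = 8, b[2] = 54, b[3] = 15, b[4] = 38, b[5] = 18, b[6] = 19, b[7] = 56, b[8] = 58, b[9] = 50, b[10] = 12, b[11] = 16, b[12] = 10, b[13] = 31, b[14] = 7, b[15] = 39, b[16] = 36, b[17] = 47, b[18] = 16.
Since b[18] = b[11] = 16, the sequence is eventually periodic: after a pre-period of length 10 it cycles with period 7.

7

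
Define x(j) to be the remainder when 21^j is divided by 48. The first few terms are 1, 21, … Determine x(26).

9

Computing terms: x(0) = 1; x(1) = 21; x(2) = 9; x(3) = 45; x(4) = 33; x(5) = 21.
Since x(5) = x(1) = 21, the sequence is eventually periodic: after a pre-period of length 1 it cycles with period 4.
For j ≥ 1, x(j) depends only on (j - 1) mod 4. (26 - 1) mod 4 = 1, so x(26) = x(2) = 9.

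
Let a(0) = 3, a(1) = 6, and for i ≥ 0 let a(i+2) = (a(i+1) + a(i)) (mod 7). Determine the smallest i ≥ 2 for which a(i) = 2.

2

Listing terms: a(0) = 3; a(1) = 6; a(2) = 2; a(3) = 1; a(4) = 3; a(5) = 4; a(6) = 0; a(7) = 4; a(8) = 4; a(9) = 1; a(10) = 5; a(11) = 6; a(12) = 4; a(13) = 3; a(14) = 0; a(15) = 3; a(16) = 3; a(17) = 6.
Since (a(16), a(17)) = (a(0), a(1)) = (3, 6) (two consecutive terms determine the rest), the sequence is periodic with period 16.
The value 2 first appears (with i ≥ 2) at a(2).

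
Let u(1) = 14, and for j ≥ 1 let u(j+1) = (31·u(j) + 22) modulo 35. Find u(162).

Computing terms: u(1) = 14; u(2) = 1; u(3) = 18; u(4) = 20; u(5) = 12; u(6) = 9; u(7) = 21; u(8) = 8; u(9) = 25; u(10) = 27; u(11) = 19; u(12) = 16; u(13) = 28; u(14) = 15; u(15) = 32; u(16) = 34; u(17) = 26; u(18) = 23; u(19) = 0; u(20) = 22; u(21) = 4; u(22) = 6; u(23) = 33; u(24) = 30; u(25) = 7; u(26) = 29; u(27) = 11; u(28) = 13; u(29) = 5; u(30) = 2; u(31) = 14.
Since u(31) = u(1) = 14, the sequence is periodic with period 30.
So u(162) = u(1 + ((162-1) mod 30)) = u(12) = 16.

16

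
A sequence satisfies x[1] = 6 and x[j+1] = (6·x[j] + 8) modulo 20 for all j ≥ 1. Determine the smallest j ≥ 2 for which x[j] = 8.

5

x[1] = 6; x[2] = 4; x[3] = 12; x[4] = 0; x[5] = 8; x[6] = 16; x[7] = 4.
Since x[7] = x[2] = 4, the sequence is eventually periodic: after a pre-period of length 1 it cycles with period 5.
The value 8 first appears (with j ≥ 2) at x[5].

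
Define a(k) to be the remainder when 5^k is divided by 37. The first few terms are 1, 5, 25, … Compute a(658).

a(0) = 1; a(1) = 5; a(2) = 25; a(3) = 14; a(4) = 33; a(5) = 17; a(6) = 11; a(7) = 18; a(8) = 16; a(9) = 6; a(10) = 30; a(11) = 2; a(12) = 10; a(13) = 13; a(14) = 28; a(15) = 29; a(16) = 34; a(17) = 22; a(18) = 36; a(19) = 32; a(20) = 12; a(21) = 23; a(22) = 4; a(23) = 20; a(24) = 26; a(25) = 19; a(26) = 21; a(27) = 31; a(28) = 7; a(29) = 35; a(30) = 27; a(31) = 24; a(32) = 9; a(33) = 8; a(34) = 3; a(35) = 15; a(36) = 1.
The sequence repeats with period 36.
(658 - 0) mod 36 = 10, so a(658) = a(10) = 30.

30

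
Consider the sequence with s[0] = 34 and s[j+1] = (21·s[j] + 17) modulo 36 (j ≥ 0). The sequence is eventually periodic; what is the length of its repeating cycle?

Computing terms: s[0] = 34, s[1] = 11, s[2] = 32, s[3] = 5, s[4] = 14, s[5] = 23, s[6] = 32.
Since s[6] = s[2] = 32, the sequence is eventually periodic: after a pre-period of length 2 it cycles with period 4.

4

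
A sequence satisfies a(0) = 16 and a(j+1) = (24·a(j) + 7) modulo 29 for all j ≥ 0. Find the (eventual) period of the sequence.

a(0) = 16; a(1) = 14; a(2) = 24; a(3) = 3; a(4) = 21; a(5) = 18; a(6) = 4; a(7) = 16.
Since a(7) = a(0) = 16, the sequence is periodic with period 7.

7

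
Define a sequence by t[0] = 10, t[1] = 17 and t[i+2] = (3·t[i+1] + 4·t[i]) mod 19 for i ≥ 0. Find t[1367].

11

Listing terms: t[0] = 10; t[1] = 17; t[2] = 15; t[3] = 18; t[4] = 0; t[5] = 15; t[6] = 7; t[7] = 5; t[8] = 5; t[9] = 16; t[10] = 11; t[11] = 2; t[12] = 12; t[13] = 6; t[14] = 9; t[15] = 13; t[16] = 18; t[17] = 11; t[18] = 10; t[19] = 17.
Since (t[18], t[19]) = (t[0], t[1]) = (10, 17) (two consecutive terms determine the rest), the sequence is periodic with period 18.
(1367 - 0) mod 18 = 17, so t[1367] = t[17] = 11.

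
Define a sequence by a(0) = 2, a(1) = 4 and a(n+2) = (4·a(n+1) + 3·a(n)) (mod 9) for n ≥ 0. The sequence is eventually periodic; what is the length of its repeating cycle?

3

Computing terms: a(0) = 2; a(1) = 4; a(2) = 4; a(3) = 1; a(4) = 7; a(5) = 4; a(6) = 1.
Since (a(5), a(6)) = (a(2), a(3)) = (4, 1) (two consecutive terms determine the rest), the sequence is eventually periodic: after a pre-period of length 2 it cycles with period 3.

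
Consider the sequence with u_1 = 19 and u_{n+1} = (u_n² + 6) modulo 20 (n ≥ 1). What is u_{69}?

Listing terms: u_1 = 19, u_2 = 7, u_3 = 15, u_4 = 11, u_5 = 7.
Since u_5 = u_2 = 7, the sequence is eventually periodic: after a pre-period of length 1 it cycles with period 3.
For n ≥ 2, u_n depends only on (n - 2) mod 3. (69 - 2) mod 3 = 1, so u_{69} = u_3 = 15.

15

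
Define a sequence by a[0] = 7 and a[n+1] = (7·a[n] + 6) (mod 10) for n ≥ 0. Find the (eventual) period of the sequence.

Listing terms: a[0] = 7,  a[1] = 5,  a[2] = 1,  a[3] = 3,  a[4] = 7.
Since a[4] = a[0] = 7, the sequence is periodic with period 4.

4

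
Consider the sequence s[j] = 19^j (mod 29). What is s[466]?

s[1] = 19, s[2] = 13, s[3] = 15, s[4] = 24, s[5] = 21, s[6] = 22, s[7] = 12, s[8] = 25, s[9] = 11, s[10] = 6, s[11] = 27, s[12] = 20, s[13] = 3, s[14] = 28, s[15] = 10, s[16] = 16, s[17] = 14, s[18] = 5, s[19] = 8, s[20] = 7, s[21] = 17, s[22] = 4, s[23] = 18, s[24] = 23, s[25] = 2, s[26] = 9, s[27] = 26, s[28] = 1, s[29] = 19.
The sequence repeats with period 28.
(466 - 1) mod 28 = 17, so s[466] = s[18] = 5.

5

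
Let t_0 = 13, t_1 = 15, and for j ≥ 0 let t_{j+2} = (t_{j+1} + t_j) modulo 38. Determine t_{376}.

We have t_0 = 13,  t_1 = 15,  t_2 = 28,  t_3 = 5,  t_4 = 33,  t_5 = 0,  t_6 = 33,  t_7 = 33,  t_8 = 28,  t_9 = 23,  t_{10} = 13,  t_{11} = 36,  t_{12} = 11,  t_{13} = 9,  t_{14} = 20,  t_{15} = 29,  t_{16} = 11,  t_{17} = 2,  t_{18} = 13,  t_{19} = 15.
Since (t_{18}, t_{19}) = (t_0, t_1) = (13, 15) (two consecutive terms determine the rest), the sequence is periodic with period 18.
So t_{376} = t_{0 + ((376-0) mod 18)} = t_{16} = 11.

11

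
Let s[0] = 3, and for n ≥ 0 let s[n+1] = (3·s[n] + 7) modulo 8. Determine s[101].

0

s[0] = 3; s[1] = 0; s[2] = 7; s[3] = 4; s[4] = 3.
Since s[4] = s[0] = 3, the sequence is periodic with period 4.
So s[101] = s[0 + ((101-0) mod 4)] = s[1] = 0.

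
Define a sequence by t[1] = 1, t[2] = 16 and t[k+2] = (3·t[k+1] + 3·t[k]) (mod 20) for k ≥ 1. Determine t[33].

We have t[1] = 1,  t[2] = 16,  t[3] = 11,  t[4] = 1,  t[5] = 16.
Since (t[4], t[5]) = (t[1], t[2]) = (1, 16) (two consecutive terms determine the rest), the sequence is periodic with period 3.
(33 - 1) mod 3 = 2, so t[33] = t[3] = 11.

11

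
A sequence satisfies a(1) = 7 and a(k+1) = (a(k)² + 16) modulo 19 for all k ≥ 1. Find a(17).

14

Listing terms: a(1) = 7, a(2) = 8, a(3) = 4, a(4) = 13, a(5) = 14, a(6) = 3, a(7) = 6, a(8) = 14.
Since a(8) = a(5) = 14, the sequence is eventually periodic: after a pre-period of length 4 it cycles with period 3.
For k ≥ 5, a(k) depends only on (k - 5) mod 3. (17 - 5) mod 3 = 0, so a(17) = a(5) = 14.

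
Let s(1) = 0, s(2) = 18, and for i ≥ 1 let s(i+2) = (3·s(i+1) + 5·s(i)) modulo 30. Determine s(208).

12

Listing terms: s(1) = 0; s(2) = 18; s(3) = 24; s(4) = 12; s(5) = 6; s(6) = 18; s(7) = 24.
Since (s(6), s(7)) = (s(2), s(3)) = (18, 24) (two consecutive terms determine the rest), the sequence is eventually periodic: after a pre-period of length 1 it cycles with period 4.
For i ≥ 2, s(i) depends only on (i - 2) mod 4. (208 - 2) mod 4 = 2, so s(208) = s(4) = 12.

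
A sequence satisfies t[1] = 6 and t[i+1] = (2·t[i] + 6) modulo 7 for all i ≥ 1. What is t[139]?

6

Computing terms: t[1] = 6,  t[2] = 4,  t[3] = 0,  t[4] = 6.
Since t[4] = t[1] = 6, the sequence is periodic with period 3.
(139 - 1) mod 3 = 0, so t[139] = t[1] = 6.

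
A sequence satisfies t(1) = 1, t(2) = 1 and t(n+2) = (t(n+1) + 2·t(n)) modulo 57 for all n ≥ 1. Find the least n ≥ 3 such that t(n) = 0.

9

Computing terms: t(1) = 1, t(2) = 1, t(3) = 3, t(4) = 5, t(5) = 11, t(6) = 21, t(7) = 43, t(8) = 28, t(9) = 0, t(10) = 56, t(11) = 56, t(12) = 54, t(13) = 52, t(14) = 46, t(15) = 36, t(16) = 14, t(17) = 29, t(18) = 0, t(19) = 1, t(20) = 1.
The sequence repeats with period 18.
The value 0 first appears (with n ≥ 3) at t(9).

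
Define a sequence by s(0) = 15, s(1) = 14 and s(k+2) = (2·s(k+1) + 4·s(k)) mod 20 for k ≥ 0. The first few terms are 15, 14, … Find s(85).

0

We have s(0) = 15; s(1) = 14; s(2) = 8; s(3) = 12; s(4) = 16; s(5) = 0; s(6) = 4; s(7) = 8; s(8) = 12.
Since (s(7), s(8)) = (s(2), s(3)) = (8, 12) (two consecutive terms determine the rest), the sequence is eventually periodic: after a pre-period of length 2 it cycles with period 5.
For k ≥ 2, s(k) depends only on (k - 2) mod 5. (85 - 2) mod 5 = 3, so s(85) = s(5) = 0.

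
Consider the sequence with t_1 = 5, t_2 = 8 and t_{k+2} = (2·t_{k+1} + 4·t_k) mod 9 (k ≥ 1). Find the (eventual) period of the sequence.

24

Listing terms: t_1 = 5,  t_2 = 8,  t_3 = 0,  t_4 = 5,  t_5 = 1,  t_6 = 4,  t_7 = 3,  t_8 = 4,  t_9 = 2,  t_{10} = 2,  t_{11} = 3,  t_{12} = 5,  t_{13} = 4,  t_{14} = 1,  t_{15} = 0,  t_{16} = 4,  t_{17} = 8,  t_{18} = 5,  t_{19} = 6,  t_{20} = 5,  t_{21} = 7,  t_{22} = 7,  t_{23} = 6,  t_{24} = 4,  t_{25} = 5,  t_{26} = 8.
The sequence repeats with period 24.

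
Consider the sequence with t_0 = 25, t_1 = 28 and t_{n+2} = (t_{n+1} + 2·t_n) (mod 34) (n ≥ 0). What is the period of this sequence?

We have t_0 = 25; t_1 = 28; t_2 = 10; t_3 = 32; t_4 = 18; t_5 = 14; t_6 = 16; t_7 = 10; t_8 = 8; t_9 = 28; t_{10} = 10.
Since (t_9, t_{10}) = (t_1, t_2) = (28, 10) (two consecutive terms determine the rest), the sequence is eventually periodic: after a pre-period of length 1 it cycles with period 8.

8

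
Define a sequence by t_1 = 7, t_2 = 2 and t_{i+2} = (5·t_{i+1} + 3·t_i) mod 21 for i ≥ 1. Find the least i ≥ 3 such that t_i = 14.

4

Listing terms: t_1 = 7; t_2 = 2; t_3 = 10; t_4 = 14; t_5 = 16; t_6 = 17; t_7 = 7; t_8 = 2.
The sequence repeats with period 6.
The value 14 first appears (with i ≥ 3) at t_4.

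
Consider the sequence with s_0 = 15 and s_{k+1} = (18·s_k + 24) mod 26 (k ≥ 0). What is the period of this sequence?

4

We have s_0 = 15; s_1 = 8; s_2 = 12; s_3 = 6; s_4 = 2; s_5 = 8.
Since s_5 = s_1 = 8, the sequence is eventually periodic: after a pre-period of length 1 it cycles with period 4.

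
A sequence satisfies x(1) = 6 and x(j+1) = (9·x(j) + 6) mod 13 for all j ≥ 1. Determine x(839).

8

Computing terms: x(1) = 6,  x(2) = 8,  x(3) = 0,  x(4) = 6.
Since x(4) = x(1) = 6, the sequence is periodic with period 3.
So x(839) = x(1 + ((839-1) mod 3)) = x(2) = 8.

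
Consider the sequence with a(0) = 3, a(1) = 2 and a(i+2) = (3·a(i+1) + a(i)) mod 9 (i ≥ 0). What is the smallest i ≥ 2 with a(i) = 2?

a(0) = 3; a(1) = 2; a(2) = 0; a(3) = 2; a(4) = 6; a(5) = 2; a(6) = 3; a(7) = 2.
The sequence repeats with period 6.
The value 2 first appears (with i ≥ 2) at a(3).

3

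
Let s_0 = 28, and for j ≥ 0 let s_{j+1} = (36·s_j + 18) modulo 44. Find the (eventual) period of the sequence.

Computing terms: s_0 = 28, s_1 = 14, s_2 = 38, s_3 = 22, s_4 = 18, s_5 = 6, s_6 = 14.
Since s_6 = s_1 = 14, the sequence is eventually periodic: after a pre-period of length 1 it cycles with period 5.

5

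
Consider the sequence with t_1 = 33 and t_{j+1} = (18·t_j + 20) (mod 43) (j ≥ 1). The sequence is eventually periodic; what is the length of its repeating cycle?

Listing terms: t_1 = 33, t_2 = 12, t_3 = 21, t_4 = 11, t_5 = 3, t_6 = 31, t_7 = 19, t_8 = 18, t_9 = 0, t_{10} = 20, t_{11} = 36, t_{12} = 23, t_{13} = 4, t_{14} = 6, t_{15} = 42, t_{16} = 2, t_{17} = 13, t_{18} = 39, t_{19} = 34, t_{20} = 30, t_{21} = 1, t_{22} = 38, t_{23} = 16, t_{24} = 7, t_{25} = 17, t_{26} = 25, t_{27} = 40, t_{28} = 9, t_{29} = 10, t_{30} = 28, t_{31} = 8, t_{32} = 35, t_{33} = 5, t_{34} = 24, t_{35} = 22, t_{36} = 29, t_{37} = 26, t_{38} = 15, t_{39} = 32, t_{40} = 37, t_{41} = 41, t_{42} = 27, t_{43} = 33.
The sequence repeats with period 42.

42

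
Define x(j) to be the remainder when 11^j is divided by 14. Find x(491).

9

Computing terms: x(0) = 1,  x(1) = 11,  x(2) = 9,  x(3) = 1.
Since x(3) = x(0) = 1, the sequence is periodic with period 3.
(491 - 0) mod 3 = 2, so x(491) = x(2) = 9.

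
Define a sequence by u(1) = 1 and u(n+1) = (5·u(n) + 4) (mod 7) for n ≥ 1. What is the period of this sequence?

Listing terms: u(1) = 1; u(2) = 2; u(3) = 0; u(4) = 4; u(5) = 3; u(6) = 5; u(7) = 1.
Since u(7) = u(1) = 1, the sequence is periodic with period 6.

6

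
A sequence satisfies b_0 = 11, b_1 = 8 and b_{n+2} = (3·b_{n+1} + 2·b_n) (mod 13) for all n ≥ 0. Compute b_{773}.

Listing terms: b_0 = 11, b_1 = 8, b_2 = 7, b_3 = 11, b_4 = 8.
Since (b_3, b_4) = (b_0, b_1) = (11, 8) (two consecutive terms determine the rest), the sequence is periodic with period 3.
So b_{773} = b_{0 + ((773-0) mod 3)} = b_2 = 7.

7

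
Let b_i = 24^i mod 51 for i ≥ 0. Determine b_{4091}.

Computing terms: b_0 = 1,  b_1 = 24,  b_2 = 15,  b_3 = 3,  b_4 = 21,  b_5 = 45,  b_6 = 9,  b_7 = 12,  b_8 = 33,  b_9 = 27,  b_{10} = 36,  b_{11} = 48,  b_{12} = 30,  b_{13} = 6,  b_{14} = 42,  b_{15} = 39,  b_{16} = 18,  b_{17} = 24.
Since b_{17} = b_1 = 24, the sequence is eventually periodic: after a pre-period of length 1 it cycles with period 16.
For i ≥ 1, b_i depends only on (i - 1) mod 16. (4091 - 1) mod 16 = 10, so b_{4091} = b_{11} = 48.

48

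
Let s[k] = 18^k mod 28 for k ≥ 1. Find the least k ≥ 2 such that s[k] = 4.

4

We have s[1] = 18,  s[2] = 16,  s[3] = 8,  s[4] = 4,  s[5] = 16.
Since s[5] = s[2] = 16, the sequence is eventually periodic: after a pre-period of length 1 it cycles with period 3.
The value 4 first appears (with k ≥ 2) at s[4].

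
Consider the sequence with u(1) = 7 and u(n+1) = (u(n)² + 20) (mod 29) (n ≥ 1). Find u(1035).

25

u(1) = 7; u(2) = 11; u(3) = 25; u(4) = 7.
The sequence repeats with period 3.
(1035 - 1) mod 3 = 2, so u(1035) = u(3) = 25.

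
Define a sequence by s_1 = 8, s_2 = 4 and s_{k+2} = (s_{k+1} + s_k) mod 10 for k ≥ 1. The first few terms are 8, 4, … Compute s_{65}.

8

s_1 = 8; s_2 = 4; s_3 = 2; s_4 = 6; s_5 = 8; s_6 = 4.
The sequence repeats with period 4.
So s_{65} = s_{1 + ((65-1) mod 4)} = s_1 = 8.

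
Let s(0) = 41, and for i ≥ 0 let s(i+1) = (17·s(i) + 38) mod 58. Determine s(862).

s(0) = 41; s(1) = 39; s(2) = 5; s(3) = 7; s(4) = 41.
The sequence repeats with period 4.
So s(862) = s(0 + ((862-0) mod 4)) = s(2) = 5.

5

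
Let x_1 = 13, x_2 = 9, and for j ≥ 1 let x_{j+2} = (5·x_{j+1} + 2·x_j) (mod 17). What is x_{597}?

We have x_1 = 13; x_2 = 9; x_3 = 3; x_4 = 16; x_5 = 1; x_6 = 3; x_7 = 0; x_8 = 6; x_9 = 13; x_{10} = 9.
Since (x_9, x_{10}) = (x_1, x_2) = (13, 9) (two consecutive terms determine the rest), the sequence is periodic with period 8.
(597 - 1) mod 8 = 4, so x_{597} = x_5 = 1.

1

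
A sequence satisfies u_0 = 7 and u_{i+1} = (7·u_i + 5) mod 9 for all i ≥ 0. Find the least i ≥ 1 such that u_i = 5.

We have u_0 = 7, u_1 = 0, u_2 = 5, u_3 = 4, u_4 = 6, u_5 = 2, u_6 = 1, u_7 = 3, u_8 = 8, u_9 = 7.
Since u_9 = u_0 = 7, the sequence is periodic with period 9.
The value 5 first appears (with i ≥ 1) at u_2.

2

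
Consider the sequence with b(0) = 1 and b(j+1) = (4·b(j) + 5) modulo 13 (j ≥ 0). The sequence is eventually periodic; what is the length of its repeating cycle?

Computing terms: b(0) = 1,  b(1) = 9,  b(2) = 2,  b(3) = 0,  b(4) = 5,  b(5) = 12,  b(6) = 1.
The sequence repeats with period 6.

6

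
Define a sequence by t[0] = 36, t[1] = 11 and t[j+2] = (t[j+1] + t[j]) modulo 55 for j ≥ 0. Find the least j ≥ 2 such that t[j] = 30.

We have t[0] = 36; t[1] = 11; t[2] = 47; t[3] = 3; t[4] = 50; t[5] = 53; t[6] = 48; t[7] = 46; t[8] = 39; t[9] = 30; t[10] = 14; t[11] = 44; t[12] = 3; t[13] = 47; t[14] = 50; t[15] = 42; t[16] = 37; t[17] = 24; t[18] = 6; t[19] = 30; t[20] = 36; t[21] = 11.
Since (t[20], t[21]) = (t[0], t[1]) = (36, 11) (two consecutive terms determine the rest), the sequence is periodic with period 20.
The value 30 first appears (with j ≥ 2) at t[9].

9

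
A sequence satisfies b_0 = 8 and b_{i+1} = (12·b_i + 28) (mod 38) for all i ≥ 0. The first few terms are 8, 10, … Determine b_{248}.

b_0 = 8; b_1 = 10; b_2 = 34; b_3 = 18; b_4 = 16; b_5 = 30; b_6 = 8.
Since b_6 = b_0 = 8, the sequence is periodic with period 6.
So b_{248} = b_{0 + ((248-0) mod 6)} = b_2 = 34.

34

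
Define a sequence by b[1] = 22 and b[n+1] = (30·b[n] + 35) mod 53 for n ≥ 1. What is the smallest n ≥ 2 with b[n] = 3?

We have b[1] = 22; b[2] = 6; b[3] = 3; b[4] = 19; b[5] = 22.
The sequence repeats with period 4.
The value 3 first appears (with n ≥ 2) at b[3].

3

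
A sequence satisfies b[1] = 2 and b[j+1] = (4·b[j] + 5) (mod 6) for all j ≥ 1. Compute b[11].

Listing terms: b[1] = 2, b[2] = 1, b[3] = 3, b[4] = 5, b[5] = 1.
Since b[5] = b[2] = 1, the sequence is eventually periodic: after a pre-period of length 1 it cycles with period 3.
For j ≥ 2, b[j] depends only on (j - 2) mod 3. (11 - 2) mod 3 = 0, so b[11] = b[2] = 1.

1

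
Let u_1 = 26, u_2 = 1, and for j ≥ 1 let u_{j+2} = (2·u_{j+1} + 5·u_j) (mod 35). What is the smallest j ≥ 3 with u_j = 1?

26

Listing terms: u_1 = 26; u_2 = 1; u_3 = 27; u_4 = 24; u_5 = 8; u_6 = 31; u_7 = 32; u_8 = 9; u_9 = 3; u_{10} = 16; u_{11} = 12; u_{12} = 34; u_{13} = 23; u_{14} = 6; u_{15} = 22; u_{16} = 4; u_{17} = 13; u_{18} = 11; u_{19} = 17; u_{20} = 19; u_{21} = 18; u_{22} = 26; u_{23} = 2; u_{24} = 29; u_{25} = 33; u_{26} = 1; u_{27} = 27.
Since (u_{26}, u_{27}) = (u_2, u_3) = (1, 27) (two consecutive terms determine the rest), the sequence is eventually periodic: after a pre-period of length 1 it cycles with period 24.
The value 1 next appears (with j ≥ 3) at u_{26}.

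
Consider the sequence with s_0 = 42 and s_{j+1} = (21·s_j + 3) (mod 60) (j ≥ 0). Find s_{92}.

s_0 = 42,  s_1 = 45,  s_2 = 48,  s_3 = 51,  s_4 = 54,  s_5 = 57,  s_6 = 0,  s_7 = 3,  s_8 = 6,  s_9 = 9,  s_{10} = 12,  s_{11} = 15,  s_{12} = 18,  s_{13} = 21,  s_{14} = 24,  s_{15} = 27,  s_{16} = 30,  s_{17} = 33,  s_{18} = 36,  s_{19} = 39,  s_{20} = 42.
Since s_{20} = s_0 = 42, the sequence is periodic with period 20.
(92 - 0) mod 20 = 12, so s_{92} = s_{12} = 18.

18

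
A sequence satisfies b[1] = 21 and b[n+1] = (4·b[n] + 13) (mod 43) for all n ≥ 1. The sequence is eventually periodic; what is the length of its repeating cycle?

7

Listing terms: b[1] = 21, b[2] = 11, b[3] = 14, b[4] = 26, b[5] = 31, b[6] = 8, b[7] = 2, b[8] = 21.
The sequence repeats with period 7.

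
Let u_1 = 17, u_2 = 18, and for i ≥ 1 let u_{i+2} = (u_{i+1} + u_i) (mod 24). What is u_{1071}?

Listing terms: u_1 = 17,  u_2 = 18,  u_3 = 11,  u_4 = 5,  u_5 = 16,  u_6 = 21,  u_7 = 13,  u_8 = 10,  u_9 = 23,  u_{10} = 9,  u_{11} = 8,  u_{12} = 17,  u_{13} = 1,  u_{14} = 18,  u_{15} = 19,  u_{16} = 13,  u_{17} = 8,  u_{18} = 21,  u_{19} = 5,  u_{20} = 2,  u_{21} = 7,  u_{22} = 9,  u_{23} = 16,  u_{24} = 1,  u_{25} = 17,  u_{26} = 18.
Since (u_{25}, u_{26}) = (u_1, u_2) = (17, 18) (two consecutive terms determine the rest), the sequence is periodic with period 24.
So u_{1071} = u_{1 + ((1071-1) mod 24)} = u_{15} = 19.

19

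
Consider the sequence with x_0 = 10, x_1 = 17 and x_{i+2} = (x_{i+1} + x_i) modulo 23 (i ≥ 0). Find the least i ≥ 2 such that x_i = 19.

We have x_0 = 10; x_1 = 17; x_2 = 4; x_3 = 21; x_4 = 2; x_5 = 0; x_6 = 2; x_7 = 2; x_8 = 4; x_9 = 6; x_{10} = 10; x_{11} = 16; x_{12} = 3; x_{13} = 19; x_{14} = 22; x_{15} = 18; x_{16} = 17; x_{17} = 12; x_{18} = 6; x_{19} = 18; x_{20} = 1; x_{21} = 19; x_{22} = 20; x_{23} = 16; x_{24} = 13; x_{25} = 6; x_{26} = 19; x_{27} = 2; x_{28} = 21; x_{29} = 0; x_{30} = 21; x_{31} = 21; x_{32} = 19; x_{33} = 17; x_{34} = 13; x_{35} = 7; x_{36} = 20; x_{37} = 4; x_{38} = 1; x_{39} = 5; x_{40} = 6; x_{41} = 11; x_{42} = 17; x_{43} = 5; x_{44} = 22; x_{45} = 4; x_{46} = 3; x_{47} = 7; x_{48} = 10; x_{49} = 17.
Since (x_{48}, x_{49}) = (x_0, x_1) = (10, 17) (two consecutive terms determine the rest), the sequence is periodic with period 48.
The value 19 first appears (with i ≥ 2) at x_{13}.

13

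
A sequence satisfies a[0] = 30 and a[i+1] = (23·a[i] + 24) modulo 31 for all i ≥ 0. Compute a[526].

Computing terms: a[0] = 30; a[1] = 1; a[2] = 16; a[3] = 20; a[4] = 19; a[5] = 27; a[6] = 25; a[7] = 10; a[8] = 6; a[9] = 7; a[10] = 30.
The sequence repeats with period 10.
(526 - 0) mod 10 = 6, so a[526] = a[6] = 25.

25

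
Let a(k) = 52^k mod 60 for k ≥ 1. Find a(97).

a(1) = 52; a(2) = 4; a(3) = 28; a(4) = 16; a(5) = 52.
The sequence repeats with period 4.
(97 - 1) mod 4 = 0, so a(97) = a(1) = 52.

52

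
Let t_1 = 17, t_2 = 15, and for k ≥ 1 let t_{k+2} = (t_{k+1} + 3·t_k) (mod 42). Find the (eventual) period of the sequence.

Listing terms: t_1 = 17, t_2 = 15, t_3 = 24, t_4 = 27, t_5 = 15, t_6 = 12, t_7 = 15, t_8 = 9, t_9 = 12, t_{10} = 39, t_{11} = 33, t_{12} = 24, t_{13} = 39, t_{14} = 27, t_{15} = 18, t_{16} = 15, t_{17} = 27, t_{18} = 30, t_{19} = 27, t_{20} = 33, t_{21} = 30, t_{22} = 3, t_{23} = 9, t_{24} = 18, t_{25} = 3, t_{26} = 15, t_{27} = 24.
Since (t_{26}, t_{27}) = (t_2, t_3) = (15, 24) (two consecutive terms determine the rest), the sequence is eventually periodic: after a pre-period of length 1 it cycles with period 24.

24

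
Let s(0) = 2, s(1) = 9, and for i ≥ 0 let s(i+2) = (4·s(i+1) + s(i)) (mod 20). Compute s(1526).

Listing terms: s(0) = 2, s(1) = 9, s(2) = 18, s(3) = 1, s(4) = 2, s(5) = 9.
Since (s(4), s(5)) = (s(0), s(1)) = (2, 9) (two consecutive terms determine the rest), the sequence is periodic with period 4.
(1526 - 0) mod 4 = 2, so s(1526) = s(2) = 18.

18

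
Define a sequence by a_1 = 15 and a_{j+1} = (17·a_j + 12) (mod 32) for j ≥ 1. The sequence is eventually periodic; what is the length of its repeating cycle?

8

Listing terms: a_1 = 15, a_2 = 11, a_3 = 7, a_4 = 3, a_5 = 31, a_6 = 27, a_7 = 23, a_8 = 19, a_9 = 15.
Since a_9 = a_1 = 15, the sequence is periodic with period 8.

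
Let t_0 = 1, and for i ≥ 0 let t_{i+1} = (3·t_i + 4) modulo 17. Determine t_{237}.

Listing terms: t_0 = 1; t_1 = 7; t_2 = 8; t_3 = 11; t_4 = 3; t_5 = 13; t_6 = 9; t_7 = 14; t_8 = 12; t_9 = 6; t_{10} = 5; t_{11} = 2; t_{12} = 10; t_{13} = 0; t_{14} = 4; t_{15} = 16; t_{16} = 1.
Since t_{16} = t_0 = 1, the sequence is periodic with period 16.
So t_{237} = t_{0 + ((237-0) mod 16)} = t_{13} = 0.

0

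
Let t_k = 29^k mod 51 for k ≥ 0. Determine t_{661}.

20

We have t_0 = 1,  t_1 = 29,  t_2 = 25,  t_3 = 11,  t_4 = 13,  t_5 = 20,  t_6 = 19,  t_7 = 41,  t_8 = 16,  t_9 = 5,  t_{10} = 43,  t_{11} = 23,  t_{12} = 4,  t_{13} = 14,  t_{14} = 49,  t_{15} = 44,  t_{16} = 1.
Since t_{16} = t_0 = 1, the sequence is periodic with period 16.
(661 - 0) mod 16 = 5, so t_{661} = t_5 = 20.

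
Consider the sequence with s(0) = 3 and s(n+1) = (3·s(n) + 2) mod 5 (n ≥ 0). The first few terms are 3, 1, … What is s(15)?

s(0) = 3; s(1) = 1; s(2) = 0; s(3) = 2; s(4) = 3.
Since s(4) = s(0) = 3, the sequence is periodic with period 4.
So s(15) = s(0 + ((15-0) mod 4)) = s(3) = 2.

2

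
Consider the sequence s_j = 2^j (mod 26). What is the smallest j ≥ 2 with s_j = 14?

12

s_1 = 2, s_2 = 4, s_3 = 8, s_4 = 16, s_5 = 6, s_6 = 12, s_7 = 24, s_8 = 22, s_9 = 18, s_{10} = 10, s_{11} = 20, s_{12} = 14, s_{13} = 2.
The sequence repeats with period 12.
The value 14 first appears (with j ≥ 2) at s_{12}.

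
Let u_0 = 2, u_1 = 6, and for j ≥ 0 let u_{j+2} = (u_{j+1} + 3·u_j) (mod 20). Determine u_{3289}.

We have u_0 = 2, u_1 = 6, u_2 = 12, u_3 = 10, u_4 = 6, u_5 = 16, u_6 = 14, u_7 = 2, u_8 = 4, u_9 = 10, u_{10} = 2, u_{11} = 12, u_{12} = 18, u_{13} = 14, u_{14} = 8, u_{15} = 10, u_{16} = 14, u_{17} = 4, u_{18} = 6, u_{19} = 18, u_{20} = 16, u_{21} = 10, u_{22} = 18, u_{23} = 8, u_{24} = 2, u_{25} = 6.
The sequence repeats with period 24.
So u_{3289} = u_{0 + ((3289-0) mod 24)} = u_1 = 6.

6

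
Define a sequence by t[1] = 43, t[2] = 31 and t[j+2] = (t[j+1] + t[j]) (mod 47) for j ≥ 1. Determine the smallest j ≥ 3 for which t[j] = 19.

t[1] = 43,  t[2] = 31,  t[3] = 27,  t[4] = 11,  t[5] = 38,  t[6] = 2,  t[7] = 40,  t[8] = 42,  t[9] = 35,  t[10] = 30,  t[11] = 18,  t[12] = 1,  t[13] = 19,  t[14] = 20,  t[15] = 39,  t[16] = 12,  t[17] = 4,  t[18] = 16,  t[19] = 20,  t[20] = 36,  t[21] = 9,  t[22] = 45,  t[23] = 7,  t[24] = 5,  t[25] = 12,  t[26] = 17,  t[27] = 29,  t[28] = 46,  t[29] = 28,  t[30] = 27,  t[31] = 8,  t[32] = 35,  t[33] = 43,  t[34] = 31.
The sequence repeats with period 32.
The value 19 first appears (with j ≥ 3) at t[13].

13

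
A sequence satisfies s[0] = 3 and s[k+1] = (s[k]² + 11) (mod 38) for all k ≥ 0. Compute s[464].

31

We have s[0] = 3, s[1] = 20, s[2] = 31, s[3] = 22, s[4] = 1, s[5] = 12, s[6] = 3.
Since s[6] = s[0] = 3, the sequence is periodic with period 6.
(464 - 0) mod 6 = 2, so s[464] = s[2] = 31.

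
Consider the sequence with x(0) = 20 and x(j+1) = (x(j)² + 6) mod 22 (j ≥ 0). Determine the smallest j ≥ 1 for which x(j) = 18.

We have x(0) = 20; x(1) = 10; x(2) = 18; x(3) = 0; x(4) = 6; x(5) = 20.
The sequence repeats with period 5.
The value 18 first appears (with j ≥ 1) at x(2).

2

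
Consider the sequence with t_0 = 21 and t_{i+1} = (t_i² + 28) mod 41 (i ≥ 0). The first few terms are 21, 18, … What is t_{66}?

Listing terms: t_0 = 21; t_1 = 18; t_2 = 24; t_3 = 30; t_4 = 26; t_5 = 7; t_6 = 36; t_7 = 12; t_8 = 8; t_9 = 10; t_{10} = 5; t_{11} = 12.
Since t_{11} = t_7 = 12, the sequence is eventually periodic: after a pre-period of length 7 it cycles with period 4.
For i ≥ 7, t_i depends only on (i - 7) mod 4. (66 - 7) mod 4 = 3, so t_{66} = t_{10} = 5.

5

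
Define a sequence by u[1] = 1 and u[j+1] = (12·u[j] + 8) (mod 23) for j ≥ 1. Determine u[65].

2

Computing terms: u[1] = 1; u[2] = 20; u[3] = 18; u[4] = 17; u[5] = 5; u[6] = 22; u[7] = 19; u[8] = 6; u[9] = 11; u[10] = 2; u[11] = 9; u[12] = 1.
Since u[12] = u[1] = 1, the sequence is periodic with period 11.
(65 - 1) mod 11 = 9, so u[65] = u[10] = 2.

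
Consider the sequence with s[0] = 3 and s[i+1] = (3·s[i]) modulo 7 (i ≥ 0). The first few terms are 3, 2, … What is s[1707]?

4

Listing terms: s[0] = 3,  s[1] = 2,  s[2] = 6,  s[3] = 4,  s[4] = 5,  s[5] = 1,  s[6] = 3.
The sequence repeats with period 6.
(1707 - 0) mod 6 = 3, so s[1707] = s[3] = 4.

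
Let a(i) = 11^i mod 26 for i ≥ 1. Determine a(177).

21

Computing terms: a(1) = 11; a(2) = 17; a(3) = 5; a(4) = 3; a(5) = 7; a(6) = 25; a(7) = 15; a(8) = 9; a(9) = 21; a(10) = 23; a(11) = 19; a(12) = 1; a(13) = 11.
Since a(13) = a(1) = 11, the sequence is periodic with period 12.
(177 - 1) mod 12 = 8, so a(177) = a(9) = 21.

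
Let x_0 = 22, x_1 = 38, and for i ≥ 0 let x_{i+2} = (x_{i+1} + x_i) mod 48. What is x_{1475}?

Listing terms: x_0 = 22, x_1 = 38, x_2 = 12, x_3 = 2, x_4 = 14, x_5 = 16, x_6 = 30, x_7 = 46, x_8 = 28, x_9 = 26, x_{10} = 6, x_{11} = 32, x_{12} = 38, x_{13} = 22, x_{14} = 12, x_{15} = 34, x_{16} = 46, x_{17} = 32, x_{18} = 30, x_{19} = 14, x_{20} = 44, x_{21} = 10, x_{22} = 6, x_{23} = 16, x_{24} = 22, x_{25} = 38.
The sequence repeats with period 24.
So x_{1475} = x_{0 + ((1475-0) mod 24)} = x_{11} = 32.

32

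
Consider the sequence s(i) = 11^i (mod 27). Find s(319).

s(0) = 1, s(1) = 11, s(2) = 13, s(3) = 8, s(4) = 7, s(5) = 23, s(6) = 10, s(7) = 2, s(8) = 22, s(9) = 26, s(10) = 16, s(11) = 14, s(12) = 19, s(13) = 20, s(14) = 4, s(15) = 17, s(16) = 25, s(17) = 5, s(18) = 1.
Since s(18) = s(0) = 1, the sequence is periodic with period 18.
So s(319) = s(0 + ((319-0) mod 18)) = s(13) = 20.

20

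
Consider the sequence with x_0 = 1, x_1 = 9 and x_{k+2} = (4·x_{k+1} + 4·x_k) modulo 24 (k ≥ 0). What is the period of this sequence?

8

Listing terms: x_0 = 1, x_1 = 9, x_2 = 16, x_3 = 4, x_4 = 8, x_5 = 0, x_6 = 8, x_7 = 8, x_8 = 16, x_9 = 0, x_{10} = 16, x_{11} = 16, x_{12} = 8, x_{13} = 0.
Since (x_{12}, x_{13}) = (x_4, x_5) = (8, 0) (two consecutive terms determine the rest), the sequence is eventually periodic: after a pre-period of length 4 it cycles with period 8.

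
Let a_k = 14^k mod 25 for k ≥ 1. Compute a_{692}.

a_1 = 14, a_2 = 21, a_3 = 19, a_4 = 16, a_5 = 24, a_6 = 11, a_7 = 4, a_8 = 6, a_9 = 9, a_{10} = 1, a_{11} = 14.
The sequence repeats with period 10.
So a_{692} = a_{1 + ((692-1) mod 10)} = a_2 = 21.

21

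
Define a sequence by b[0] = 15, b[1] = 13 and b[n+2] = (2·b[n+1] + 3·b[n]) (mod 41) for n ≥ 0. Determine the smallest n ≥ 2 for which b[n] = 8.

Computing terms: b[0] = 15, b[1] = 13, b[2] = 30, b[3] = 17, b[4] = 1, b[5] = 12, b[6] = 27, b[7] = 8, b[8] = 15, b[9] = 13.
The sequence repeats with period 8.
The value 8 first appears (with n ≥ 2) at b[7].

7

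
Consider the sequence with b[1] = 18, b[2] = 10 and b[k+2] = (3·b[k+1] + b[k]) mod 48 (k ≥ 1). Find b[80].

34

Listing terms: b[1] = 18,  b[2] = 10,  b[3] = 0,  b[4] = 10,  b[5] = 30,  b[6] = 4,  b[7] = 42,  b[8] = 34,  b[9] = 0,  b[10] = 34,  b[11] = 6,  b[12] = 4,  b[13] = 18,  b[14] = 10.
Since (b[13], b[14]) = (b[1], b[2]) = (18, 10) (two consecutive terms determine the rest), the sequence is periodic with period 12.
(80 - 1) mod 12 = 7, so b[80] = b[8] = 34.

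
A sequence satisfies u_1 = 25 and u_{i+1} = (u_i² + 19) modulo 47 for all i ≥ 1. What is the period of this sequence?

Listing terms: u_1 = 25,  u_2 = 33,  u_3 = 27,  u_4 = 43,  u_5 = 35,  u_6 = 22,  u_7 = 33.
Since u_7 = u_2 = 33, the sequence is eventually periodic: after a pre-period of length 1 it cycles with period 5.

5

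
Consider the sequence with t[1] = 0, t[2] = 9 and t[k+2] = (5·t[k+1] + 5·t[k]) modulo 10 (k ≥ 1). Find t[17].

t[1] = 0; t[2] = 9; t[3] = 5; t[4] = 0; t[5] = 5; t[6] = 5; t[7] = 0.
Since (t[6], t[7]) = (t[3], t[4]) = (5, 0) (two consecutive terms determine the rest), the sequence is eventually periodic: after a pre-period of length 2 it cycles with period 3.
For k ≥ 3, t[k] depends only on (k - 3) mod 3. (17 - 3) mod 3 = 2, so t[17] = t[5] = 5.

5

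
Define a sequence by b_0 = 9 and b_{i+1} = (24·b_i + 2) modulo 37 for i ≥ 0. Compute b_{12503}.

10

We have b_0 = 9; b_1 = 33; b_2 = 17; b_3 = 3; b_4 = 0; b_5 = 2; b_6 = 13; b_7 = 18; b_8 = 27; b_9 = 21; b_{10} = 25; b_{11} = 10; b_{12} = 20; b_{13} = 1; b_{14} = 26; b_{15} = 34; b_{16} = 4; b_{17} = 24; b_{18} = 23; b_{19} = 36; b_{20} = 15; b_{21} = 29; b_{22} = 32; b_{23} = 30; b_{24} = 19; b_{25} = 14; b_{26} = 5; b_{27} = 11; b_{28} = 7; b_{29} = 22; b_{30} = 12; b_{31} = 31; b_{32} = 6; b_{33} = 35; b_{34} = 28; b_{35} = 8; b_{36} = 9.
Since b_{36} = b_0 = 9, the sequence is periodic with period 36.
(12503 - 0) mod 36 = 11, so b_{12503} = b_{11} = 10.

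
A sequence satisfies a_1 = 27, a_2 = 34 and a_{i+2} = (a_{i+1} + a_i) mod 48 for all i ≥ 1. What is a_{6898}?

43

Listing terms: a_1 = 27, a_2 = 34, a_3 = 13, a_4 = 47, a_5 = 12, a_6 = 11, a_7 = 23, a_8 = 34, a_9 = 9, a_{10} = 43, a_{11} = 4, a_{12} = 47, a_{13} = 3, a_{14} = 2, a_{15} = 5, a_{16} = 7, a_{17} = 12, a_{18} = 19, a_{19} = 31, a_{20} = 2, a_{21} = 33, a_{22} = 35, a_{23} = 20, a_{24} = 7, a_{25} = 27, a_{26} = 34.
Since (a_{25}, a_{26}) = (a_1, a_2) = (27, 34) (two consecutive terms determine the rest), the sequence is periodic with period 24.
(6898 - 1) mod 24 = 9, so a_{6898} = a_{10} = 43.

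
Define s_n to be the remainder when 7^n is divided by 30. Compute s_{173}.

We have s_0 = 1,  s_1 = 7,  s_2 = 19,  s_3 = 13,  s_4 = 1.
Since s_4 = s_0 = 1, the sequence is periodic with period 4.
So s_{173} = s_{0 + ((173-0) mod 4)} = s_1 = 7.

7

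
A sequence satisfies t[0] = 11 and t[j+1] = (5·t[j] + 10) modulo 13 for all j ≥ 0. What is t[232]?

11

t[0] = 11,  t[1] = 0,  t[2] = 10,  t[3] = 8,  t[4] = 11.
The sequence repeats with period 4.
So t[232] = t[0 + ((232-0) mod 4)] = t[0] = 11.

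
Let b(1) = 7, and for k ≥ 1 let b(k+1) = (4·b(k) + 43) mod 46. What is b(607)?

b(1) = 7,  b(2) = 25,  b(3) = 5,  b(4) = 17,  b(5) = 19,  b(6) = 27,  b(7) = 13,  b(8) = 3,  b(9) = 9,  b(10) = 33,  b(11) = 37,  b(12) = 7.
Since b(12) = b(1) = 7, the sequence is periodic with period 11.
So b(607) = b(1 + ((607-1) mod 11)) = b(2) = 25.

25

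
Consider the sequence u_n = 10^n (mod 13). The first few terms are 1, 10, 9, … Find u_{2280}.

1

u_0 = 1,  u_1 = 10,  u_2 = 9,  u_3 = 12,  u_4 = 3,  u_5 = 4,  u_6 = 1.
The sequence repeats with period 6.
So u_{2280} = u_{0 + ((2280-0) mod 6)} = u_0 = 1.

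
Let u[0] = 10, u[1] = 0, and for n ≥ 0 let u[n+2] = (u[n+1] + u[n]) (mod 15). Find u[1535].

Computing terms: u[0] = 10; u[1] = 0; u[2] = 10; u[3] = 10; u[4] = 5; u[5] = 0; u[6] = 5; u[7] = 5; u[8] = 10; u[9] = 0.
Since (u[8], u[9]) = (u[0], u[1]) = (10, 0) (two consecutive terms determine the rest), the sequence is periodic with period 8.
(1535 - 0) mod 8 = 7, so u[1535] = u[7] = 5.

5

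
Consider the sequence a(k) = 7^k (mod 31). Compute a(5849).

9

Listing terms: a(1) = 7, a(2) = 18, a(3) = 2, a(4) = 14, a(5) = 5, a(6) = 4, a(7) = 28, a(8) = 10, a(9) = 8, a(10) = 25, a(11) = 20, a(12) = 16, a(13) = 19, a(14) = 9, a(15) = 1, a(16) = 7.
Since a(16) = a(1) = 7, the sequence is periodic with period 15.
(5849 - 1) mod 15 = 13, so a(5849) = a(14) = 9.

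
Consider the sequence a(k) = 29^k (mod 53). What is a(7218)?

Computing terms: a(1) = 29, a(2) = 46, a(3) = 9, a(4) = 49, a(5) = 43, a(6) = 28, a(7) = 17, a(8) = 16, a(9) = 40, a(10) = 47, a(11) = 38, a(12) = 42, a(13) = 52, a(14) = 24, a(15) = 7, a(16) = 44, a(17) = 4, a(18) = 10, a(19) = 25, a(20) = 36, a(21) = 37, a(22) = 13, a(23) = 6, a(24) = 15, a(25) = 11, a(26) = 1, a(27) = 29.
Since a(27) = a(1) = 29, the sequence is periodic with period 26.
So a(7218) = a(1 + ((7218-1) mod 26)) = a(16) = 44.

44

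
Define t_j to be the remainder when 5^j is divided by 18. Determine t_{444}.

1

Listing terms: t_1 = 5, t_2 = 7, t_3 = 17, t_4 = 13, t_5 = 11, t_6 = 1, t_7 = 5.
Since t_7 = t_1 = 5, the sequence is periodic with period 6.
So t_{444} = t_{1 + ((444-1) mod 6)} = t_6 = 1.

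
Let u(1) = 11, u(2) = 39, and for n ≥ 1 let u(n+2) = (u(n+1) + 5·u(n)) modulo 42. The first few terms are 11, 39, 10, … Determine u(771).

We have u(1) = 11,  u(2) = 39,  u(3) = 10,  u(4) = 37,  u(5) = 3,  u(6) = 20,  u(7) = 35,  u(8) = 9,  u(9) = 16,  u(10) = 19,  u(11) = 15,  u(12) = 26,  u(13) = 17,  u(14) = 21,  u(15) = 22,  u(16) = 1,  u(17) = 27,  u(18) = 32,  u(19) = 41,  u(20) = 33,  u(21) = 28,  u(22) = 25,  u(23) = 39,  u(24) = 38,  u(25) = 23,  u(26) = 3,  u(27) = 34,  u(28) = 7,  u(29) = 9,  u(30) = 2,  u(31) = 5,  u(32) = 15,  u(33) = 40,  u(34) = 31,  u(35) = 21,  u(36) = 8,  u(37) = 29,  u(38) = 27,  u(39) = 4,  u(40) = 13,  u(41) = 33,  u(42) = 14,  u(43) = 11,  u(44) = 39.
The sequence repeats with period 42.
So u(771) = u(1 + ((771-1) mod 42)) = u(15) = 22.

22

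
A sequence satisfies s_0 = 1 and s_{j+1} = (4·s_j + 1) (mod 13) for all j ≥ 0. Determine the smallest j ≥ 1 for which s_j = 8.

2

s_0 = 1, s_1 = 5, s_2 = 8, s_3 = 7, s_4 = 3, s_5 = 0, s_6 = 1.
The sequence repeats with period 6.
The value 8 first appears (with j ≥ 1) at s_2.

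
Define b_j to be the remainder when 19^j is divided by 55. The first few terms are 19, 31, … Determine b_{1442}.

Listing terms: b_1 = 19; b_2 = 31; b_3 = 39; b_4 = 26; b_5 = 54; b_6 = 36; b_7 = 24; b_8 = 16; b_9 = 29; b_{10} = 1; b_{11} = 19.
Since b_{11} = b_1 = 19, the sequence is periodic with period 10.
So b_{1442} = b_{1 + ((1442-1) mod 10)} = b_2 = 31.

31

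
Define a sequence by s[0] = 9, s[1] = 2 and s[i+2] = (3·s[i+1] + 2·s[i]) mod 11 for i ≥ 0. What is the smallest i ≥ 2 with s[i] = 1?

4

s[0] = 9,  s[1] = 2,  s[2] = 2,  s[3] = 10,  s[4] = 1,  s[5] = 1,  s[6] = 5,  s[7] = 6,  s[8] = 6,  s[9] = 8,  s[10] = 3,  s[11] = 3,  s[12] = 4,  s[13] = 7,  s[14] = 7,  s[15] = 2,  s[16] = 9,  s[17] = 9,  s[18] = 1,  s[19] = 10,  s[20] = 10,  s[21] = 6,  s[22] = 5,  s[23] = 5,  s[24] = 3,  s[25] = 8,  s[26] = 8,  s[27] = 7,  s[28] = 4,  s[29] = 4,  s[30] = 9,  s[31] = 2.
Since (s[30], s[31]) = (s[0], s[1]) = (9, 2) (two consecutive terms determine the rest), the sequence is periodic with period 30.
The value 1 first appears (with i ≥ 2) at s[4].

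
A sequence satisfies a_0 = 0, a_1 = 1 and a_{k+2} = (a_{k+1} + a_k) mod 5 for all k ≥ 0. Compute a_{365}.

We have a_0 = 0; a_1 = 1; a_2 = 1; a_3 = 2; a_4 = 3; a_5 = 0; a_6 = 3; a_7 = 3; a_8 = 1; a_9 = 4; a_{10} = 0; a_{11} = 4; a_{12} = 4; a_{13} = 3; a_{14} = 2; a_{15} = 0; a_{16} = 2; a_{17} = 2; a_{18} = 4; a_{19} = 1; a_{20} = 0; a_{21} = 1.
The sequence repeats with period 20.
So a_{365} = a_{0 + ((365-0) mod 20)} = a_5 = 0.

0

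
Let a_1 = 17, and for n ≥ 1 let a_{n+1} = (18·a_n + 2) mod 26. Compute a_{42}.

22

Computing terms: a_1 = 17,  a_2 = 22,  a_3 = 8,  a_4 = 16,  a_5 = 4,  a_6 = 22.
Since a_6 = a_2 = 22, the sequence is eventually periodic: after a pre-period of length 1 it cycles with period 4.
For n ≥ 2, a_n depends only on (n - 2) mod 4. (42 - 2) mod 4 = 0, so a_{42} = a_2 = 22.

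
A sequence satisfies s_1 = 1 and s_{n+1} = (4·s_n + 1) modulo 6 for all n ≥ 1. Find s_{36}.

s_1 = 1, s_2 = 5, s_3 = 3, s_4 = 1.
Since s_4 = s_1 = 1, the sequence is periodic with period 3.
So s_{36} = s_{1 + ((36-1) mod 3)} = s_3 = 3.

3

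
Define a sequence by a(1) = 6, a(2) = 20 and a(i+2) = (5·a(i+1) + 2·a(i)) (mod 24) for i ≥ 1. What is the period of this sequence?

Computing terms: a(1) = 6; a(2) = 20; a(3) = 16; a(4) = 0; a(5) = 8; a(6) = 16; a(7) = 0.
Since (a(6), a(7)) = (a(3), a(4)) = (16, 0) (two consecutive terms determine the rest), the sequence is eventually periodic: after a pre-period of length 2 it cycles with period 3.

3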